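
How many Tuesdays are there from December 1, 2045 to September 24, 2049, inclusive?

199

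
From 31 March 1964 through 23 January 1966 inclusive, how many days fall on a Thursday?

31 March 1964 is a Tuesday.
The range spans 664 days (inclusive of both endpoints).
664 = 7 × 94 + 6, so there are 94 full weeks plus 6 extra days.
Each full week contributes one Thursday: 94 so far.
The 6 extra days are Tue, Wed, Thu, Fri, Sat, Sun — 1 of them qualifies.
Total: 94 + 1 = 95.

95 Thursdays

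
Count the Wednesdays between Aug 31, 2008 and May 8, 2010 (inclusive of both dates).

88

Aug 31, 2008 is a Sunday.
That's 616 days from start to end, counting both.
616 = 7 × 88, so the span is exactly 88 full weeks.
Each full week contributes one Wednesday: 88 so far.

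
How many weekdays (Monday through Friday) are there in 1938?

260

1 January 1938 is a Saturday.
The range spans 365 days (inclusive of both endpoints).
365 = 7 × 52 + 1, so there are 52 full weeks plus 1 extra day.
Each full week contributes 5 weekdays (Mon–Fri): 52 × 5 = 260.
The 1 extra day is Saturday — none qualify.
Total: 260 + 0 = 260.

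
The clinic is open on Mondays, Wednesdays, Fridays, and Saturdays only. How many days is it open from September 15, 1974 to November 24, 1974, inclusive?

September 15, 1974 is a Sunday.
The range spans 71 days (inclusive of both endpoints).
71 = 7 × 10 + 1, so there are 10 full weeks plus 1 extra day.
Each full week contributes 4 days from the set (Mon, Wed, Fri, Sat): 10 × 4 = 40.
The 1 extra day is Sun — none qualify.
Total: 40 + 0 = 40.

40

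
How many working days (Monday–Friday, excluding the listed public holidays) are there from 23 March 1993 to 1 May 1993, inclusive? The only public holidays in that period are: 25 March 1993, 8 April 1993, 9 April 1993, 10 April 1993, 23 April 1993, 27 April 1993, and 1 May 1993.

24 working days

23 March 1993 is a Tuesday.
The range spans 40 days (inclusive of both endpoints).
40 = 7 × 5 + 5, so there are 5 full weeks plus 5 extra days.
Each full week contributes 5 weekdays (Mon–Fri): 5 × 5 = 25.
The 5 extra days are Tuesday, Wednesday, Thursday, Friday, Saturday — 4 of them qualify.
Total: 25 + 4 = 29.
Holidays: 25 March 1993 (Thu); 8 April 1993 (Thu); 9 April 1993 (Fri); 10 April 1993 (Sat); 23 April 1993 (Fri); 27 April 1993 (Tue); 1 May 1993 (Sat).
5 of the 7 holidays fall on weekdays; the rest are weekends and were already excluded.
Business days: 29 − 5 = 24.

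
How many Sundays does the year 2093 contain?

2093-01-01 is a Thursday.
That's 365 days from start to end, counting both.
365 = 7 × 52 + 1, so there are 52 full weeks plus 1 extra day.
Each full week contributes one Sunday: 52 so far.
The 1 extra day is Thursday — none qualify.
Total: 52 + 0 = 52.

52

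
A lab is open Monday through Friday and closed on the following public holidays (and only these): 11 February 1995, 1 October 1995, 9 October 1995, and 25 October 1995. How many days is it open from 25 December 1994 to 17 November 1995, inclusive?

25 December 1994 is a Sunday.
From 25 December 1994 to 17 November 1995 is 328 days inclusive.
328 = 7 × 46 + 6, so there are 46 full weeks plus 6 extra days.
Each full week contributes 5 weekdays (Mon–Fri): 46 × 5 = 230.
The 6 extra days are Sun, Mon, Tue, Wed, Thu, Fri — 5 of them qualify.
Total: 230 + 5 = 235.
Holidays: 11 February 1995 (Sat); 1 October 1995 (Sun); 9 October 1995 (Mon); 25 October 1995 (Wed).
2 of the 4 holidays fall on weekdays; the rest are weekends and were already excluded.
Business days: 235 − 2 = 233.

233 working days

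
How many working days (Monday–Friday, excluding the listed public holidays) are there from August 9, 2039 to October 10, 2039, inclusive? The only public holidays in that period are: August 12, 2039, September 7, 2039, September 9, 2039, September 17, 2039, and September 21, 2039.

41 working days

August 9, 2039 is a Tuesday.
From August 9, 2039 to October 10, 2039 is 63 days inclusive.
63 = 7 × 9, so the span is exactly 9 full weeks.
Each full week contributes 5 weekdays (Mon–Fri): 9 × 5 = 45.
Total: 45.
Holidays: August 12, 2039 (Fri); September 7, 2039 (Wed); September 9, 2039 (Fri); September 17, 2039 (Sat); September 21, 2039 (Wed).
4 of the 5 holidays fall on weekdays; the rest are weekends and were already excluded.
Business days: 45 − 4 = 41.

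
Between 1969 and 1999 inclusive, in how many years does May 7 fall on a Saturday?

4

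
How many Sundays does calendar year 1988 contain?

52

January 1, 1988 is a Friday.
From January 1, 1988 to December 31, 1988 is 366 days inclusive.
366 = 7 × 52 + 2, so there are 52 full weeks plus 2 extra days.
Each full week contributes one Sunday: 52 so far.
The 2 extra days are Fri, Sat — none qualify.
Total: 52 + 0 = 52.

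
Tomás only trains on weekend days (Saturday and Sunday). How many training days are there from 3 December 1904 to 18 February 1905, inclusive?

3 December 1904 is a Saturday.
From 3 December 1904 to 18 February 1905 is 78 days inclusive.
78 = 7 × 11 + 1, so there are 11 full weeks plus 1 extra day.
Each full week contributes 2 weekend days (Sat, Sun): 11 × 2 = 22.
The 1 extra day is Saturday — 1 of them qualifies.
Total: 22 + 1 = 23.

23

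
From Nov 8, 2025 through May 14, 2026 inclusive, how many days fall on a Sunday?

27

Nov 8, 2025 is a Saturday.
That's 188 days from start to end, counting both.
188 = 7 × 26 + 6, so there are 26 full weeks plus 6 extra days.
Each full week contributes one Sunday: 26 so far.
The 6 extra days are Sat, Sun, Mon, Tue, Wed, Thu — 1 of them qualifies.
Total: 26 + 1 = 27.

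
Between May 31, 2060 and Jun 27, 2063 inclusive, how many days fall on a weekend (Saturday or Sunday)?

320

May 31, 2060 is a Monday.
The range spans 1123 days (inclusive of both endpoints).
1123 = 7 × 160 + 3, so there are 160 full weeks plus 3 extra days.
Each full week contributes 2 weekend days (Sat, Sun): 160 × 2 = 320.
The 3 extra days are Monday, Tuesday, Wednesday — none qualify.
Total: 320 + 0 = 320.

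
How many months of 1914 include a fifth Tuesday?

A month has five Tuesdays exactly when Tuesday falls within its first (length − 28) days.
Jan: 31 days, starts Thu → 5 of Thu, Fri, Sat
Feb: 28 days, starts Sun → 5 of (none)
Mar: 31 days, starts Sun → 5 of Sun, Mon, Tue ✓
Apr: 30 days, starts Wed → 5 of Wed, Thu
May: 31 days, starts Fri → 5 of Fri, Sat, Sun
Jun: 30 days, starts Mon → 5 of Mon, Tue ✓
Jul: 31 days, starts Wed → 5 of Wed, Thu, Fri
Aug: 31 days, starts Sat → 5 of Sat, Sun, Mon
Sep: 30 days, starts Tue → 5 of Tue, Wed ✓
Oct: 31 days, starts Thu → 5 of Thu, Fri, Sat
Nov: 30 days, starts Sun → 5 of Sun, Mon
Dec: 31 days, starts Tue → 5 of Tue, Wed, Thu ✓
Months with five Tuesdays: Mar, Jun, Sep, Dec.

4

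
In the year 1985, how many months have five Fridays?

A month has five Fridays exactly when Friday falls within its first (length − 28) days.
Jan: 31 days, starts Tue → 5 of Tue, Wed, Thu
Feb: 28 days, starts Fri → 5 of (none)
Mar: 31 days, starts Fri → 5 of Fri, Sat, Sun ✓
Apr: 30 days, starts Mon → 5 of Mon, Tue
May: 31 days, starts Wed → 5 of Wed, Thu, Fri ✓
Jun: 30 days, starts Sat → 5 of Sat, Sun
Jul: 31 days, starts Mon → 5 of Mon, Tue, Wed
Aug: 31 days, starts Thu → 5 of Thu, Fri, Sat ✓
Sep: 30 days, starts Sun → 5 of Sun, Mon
Oct: 31 days, starts Tue → 5 of Tue, Wed, Thu
Nov: 30 days, starts Fri → 5 of Fri, Sat ✓
Dec: 31 days, starts Sun → 5 of Sun, Mon, Tue
Months with five Fridays: Mar, May, Aug, Nov.

4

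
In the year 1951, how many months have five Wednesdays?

A month has five Wednesdays exactly when Wednesday falls within its first (length − 28) days.
Jan: 31 days, starts Mon → 5 of Mon, Tue, Wed ✓
Feb: 28 days, starts Thu → 5 of (none)
Mar: 31 days, starts Thu → 5 of Thu, Fri, Sat
Apr: 30 days, starts Sun → 5 of Sun, Mon
May: 31 days, starts Tue → 5 of Tue, Wed, Thu ✓
Jun: 30 days, starts Fri → 5 of Fri, Sat
Jul: 31 days, starts Sun → 5 of Sun, Mon, Tue
Aug: 31 days, starts Wed → 5 of Wed, Thu, Fri ✓
Sep: 30 days, starts Sat → 5 of Sat, Sun
Oct: 31 days, starts Mon → 5 of Mon, Tue, Wed ✓
Nov: 30 days, starts Thu → 5 of Thu, Fri
Dec: 31 days, starts Sat → 5 of Sat, Sun, Mon
Months with five Wednesdays: Jan, May, Aug, Oct.

4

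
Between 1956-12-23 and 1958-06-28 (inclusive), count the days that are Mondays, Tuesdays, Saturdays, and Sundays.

316

1956-12-23 is a Sunday.
That's 553 days from start to end, counting both.
553 = 7 × 79, so the span is exactly 79 full weeks.
Each full week contributes 4 days from the set (Mon, Tue, Sat, Sun): 79 × 4 = 316.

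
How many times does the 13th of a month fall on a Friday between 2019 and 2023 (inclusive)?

8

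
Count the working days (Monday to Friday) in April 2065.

22 weekdays

2065-04-01 is a Wednesday.
The range spans 30 days (inclusive of both endpoints).
30 = 7 × 4 + 2, so there are 4 full weeks plus 2 extra days.
Each full week contributes 5 weekdays (Mon–Fri): 4 × 5 = 20.
The 2 extra days are Wednesday, Thursday — 2 of them qualify.
Total: 20 + 2 = 22.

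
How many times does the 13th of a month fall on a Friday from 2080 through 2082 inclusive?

6

Friday-the-13ths by year:
2080: Sep, Dec
2081: Jun
2082: Feb, Mar, Nov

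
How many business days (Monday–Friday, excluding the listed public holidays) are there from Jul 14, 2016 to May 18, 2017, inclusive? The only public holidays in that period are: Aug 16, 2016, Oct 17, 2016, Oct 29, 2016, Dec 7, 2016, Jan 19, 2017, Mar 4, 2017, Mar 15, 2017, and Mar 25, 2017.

216 business days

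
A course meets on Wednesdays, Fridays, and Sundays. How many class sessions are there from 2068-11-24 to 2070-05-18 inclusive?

2068-11-24 is a Saturday.
The range spans 541 days (inclusive of both endpoints).
541 = 7 × 77 + 2, so there are 77 full weeks plus 2 extra days.
Each full week contributes 3 days from the set (Wed, Fri, Sun): 77 × 3 = 231.
The 2 extra days are Saturday, Sunday — 1 of them qualifies.
Total: 231 + 1 = 232.

232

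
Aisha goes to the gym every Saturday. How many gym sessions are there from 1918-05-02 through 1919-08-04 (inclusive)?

66

1918-05-02 is a Thursday.
The range spans 460 days (inclusive of both endpoints).
460 = 7 × 65 + 5, so there are 65 full weeks plus 5 extra days.
Each full week contributes one Saturday: 65 so far.
The 5 extra days are Thu, Fri, Sat, Sun, Mon — 1 of them qualifies.
Total: 65 + 1 = 66.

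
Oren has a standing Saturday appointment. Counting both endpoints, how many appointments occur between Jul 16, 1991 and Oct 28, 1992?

Jul 16, 1991 is a Tuesday.
That's 471 days from start to end, counting both.
471 = 7 × 67 + 2, so there are 67 full weeks plus 2 extra days.
Each full week contributes one Saturday: 67 so far.
The 2 extra days are Tue, Wed — none qualify.
Total: 67 + 0 = 67.

67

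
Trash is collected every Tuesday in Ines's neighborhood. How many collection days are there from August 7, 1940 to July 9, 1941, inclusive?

48

August 7, 1940 is a Wednesday.
That's 337 days from start to end, counting both.
337 = 7 × 48 + 1, so there are 48 full weeks plus 1 extra day.
Each full week contributes one Tuesday: 48 so far.
The 1 extra day is Wednesday — none qualify.
Total: 48 + 0 = 48.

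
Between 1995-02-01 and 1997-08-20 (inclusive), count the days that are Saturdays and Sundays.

1995-02-01 is a Wednesday.
The range spans 932 days (inclusive of both endpoints).
932 = 7 × 133 + 1, so there are 133 full weeks plus 1 extra day.
Each full week contributes 2 days from the set (Sat, Sun): 133 × 2 = 266.
The 1 extra day is Wed — none qualify.
Total: 266 + 0 = 266.

266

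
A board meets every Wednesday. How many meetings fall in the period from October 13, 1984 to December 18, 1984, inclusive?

9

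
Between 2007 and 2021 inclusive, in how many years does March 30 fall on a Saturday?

2

Day of week of March 30 in each year:
2007: Fri, 2008: Sun, 2009: Mon, 2010: Tue, 2011: Wed, 2012: Fri, 2013: Sat ✓, 2014: Sun, 2015: Mon, 2016: Wed, 2017: Thu, 2018: Fri, 2019: Sat ✓, 2020: Mon, 2021: Tue
Saturdays: 2013, 2019.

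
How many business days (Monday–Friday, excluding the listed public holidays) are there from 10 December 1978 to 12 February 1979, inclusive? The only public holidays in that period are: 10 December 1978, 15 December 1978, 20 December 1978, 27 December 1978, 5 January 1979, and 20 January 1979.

42

10 December 1978 is a Sunday.
The range spans 65 days (inclusive of both endpoints).
65 = 7 × 9 + 2, so there are 9 full weeks plus 2 extra days.
Each full week contributes 5 weekdays (Mon–Fri): 9 × 5 = 45.
The 2 extra days are Sunday, Monday — 1 of them qualifies.
Total: 45 + 1 = 46.
Holidays: 10 December 1978 (Sun); 15 December 1978 (Fri); 20 December 1978 (Wed); 27 December 1978 (Wed); 5 January 1979 (Fri); 20 January 1979 (Sat).
4 of the 6 holidays fall on weekdays; the rest are weekends and were already excluded.
Business days: 46 − 4 = 42.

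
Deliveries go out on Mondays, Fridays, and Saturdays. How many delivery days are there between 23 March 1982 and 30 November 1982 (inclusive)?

23 March 1982 is a Tuesday.
The range spans 253 days (inclusive of both endpoints).
253 = 7 × 36 + 1, so there are 36 full weeks plus 1 extra day.
Each full week contributes 3 days from the set (Mon, Fri, Sat): 36 × 3 = 108.
The 1 extra day is Tue — none qualify.
Total: 108 + 0 = 108.

108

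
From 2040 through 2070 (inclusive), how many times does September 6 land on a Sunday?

4

Day of week of September 6 in each year:
2040: Thu, 2041: Fri, 2042: Sat, 2043: Sun ✓, 2044: Tue, 2045: Wed, 2046: Thu, 2047: Fri, 2048: Sun ✓, 2049: Mon, 2050: Tue, 2051: Wed, 2052: Fri, 2053: Sat, 2054: Sun ✓, 2055: Mon, 2056: Wed, 2057: Thu, 2058: Fri, 2059: Sat, 2060: Mon, 2061: Tue, 2062: Wed, 2063: Thu, 2064: Sat, 2065: Sun ✓, 2066: Mon, 2067: Tue, 2068: Thu, 2069: Fri, 2070: Sat
Sundays: 2043, 2048, 2054, 2065.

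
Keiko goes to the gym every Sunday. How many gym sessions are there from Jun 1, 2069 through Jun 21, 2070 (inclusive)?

Jun 1, 2069 is a Saturday.
From Jun 1, 2069 to Jun 21, 2070 is 386 days inclusive.
386 = 7 × 55 + 1, so there are 55 full weeks plus 1 extra day.
Each full week contributes one Sunday: 55 so far.
The 1 extra day is Saturday — none qualify.
Total: 55 + 0 = 55.

55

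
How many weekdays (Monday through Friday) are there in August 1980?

21 weekdays

1980-08-01 is a Friday.
From 1980-08-01 to 1980-08-31 is 31 days inclusive.
31 = 7 × 4 + 3, so there are 4 full weeks plus 3 extra days.
Each full week contributes 5 weekdays (Mon–Fri): 4 × 5 = 20.
The 3 extra days are Fri, Sat, Sun — 1 of them qualifies.
Total: 20 + 1 = 21.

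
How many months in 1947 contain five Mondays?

4

A month has five Mondays exactly when Monday falls within its first (length − 28) days.
Jan: 31 days, starts Wed → 5 of Wed, Thu, Fri
Feb: 28 days, starts Sat → 5 of (none)
Mar: 31 days, starts Sat → 5 of Sat, Sun, Mon ✓
Apr: 30 days, starts Tue → 5 of Tue, Wed
May: 31 days, starts Thu → 5 of Thu, Fri, Sat
Jun: 30 days, starts Sun → 5 of Sun, Mon ✓
Jul: 31 days, starts Tue → 5 of Tue, Wed, Thu
Aug: 31 days, starts Fri → 5 of Fri, Sat, Sun
Sep: 30 days, starts Mon → 5 of Mon, Tue ✓
Oct: 31 days, starts Wed → 5 of Wed, Thu, Fri
Nov: 30 days, starts Sat → 5 of Sat, Sun
Dec: 31 days, starts Mon → 5 of Mon, Tue, Wed ✓
Months with five Mondays: Mar, Jun, Sep, Dec.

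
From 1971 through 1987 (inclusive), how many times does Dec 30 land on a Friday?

2

Day of week of December 30 in each year:
1971: Thu, 1972: Sat, 1973: Sun, 1974: Mon, 1975: Tue, 1976: Thu, 1977: Fri ✓, 1978: Sat, 1979: Sun, 1980: Tue, 1981: Wed, 1982: Thu, 1983: Fri ✓, 1984: Sun, 1985: Mon, 1986: Tue, 1987: Wed
Fridays: 1977, 1983.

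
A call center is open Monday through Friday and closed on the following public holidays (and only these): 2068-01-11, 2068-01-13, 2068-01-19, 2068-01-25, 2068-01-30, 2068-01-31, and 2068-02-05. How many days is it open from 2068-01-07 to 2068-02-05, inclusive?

14 working days

2068-01-07 is a Saturday.
From 2068-01-07 to 2068-02-05 is 30 days inclusive.
30 = 7 × 4 + 2, so there are 4 full weeks plus 2 extra days.
Each full week contributes 5 weekdays (Mon–Fri): 4 × 5 = 20.
The 2 extra days are Sat, Sun — none qualify.
Total: 20 + 0 = 20.
Holidays: 2068-01-11 (Wed); 2068-01-13 (Fri); 2068-01-19 (Thu); 2068-01-25 (Wed); 2068-01-30 (Mon); 2068-01-31 (Tue); 2068-02-05 (Sun).
6 of the 7 holidays fall on weekdays; the rest are weekends and were already excluded.
Business days: 20 − 6 = 14.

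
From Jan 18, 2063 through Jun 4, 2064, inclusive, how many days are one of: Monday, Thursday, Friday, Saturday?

Jan 18, 2063 is a Thursday.
The range spans 504 days (inclusive of both endpoints).
504 = 7 × 72, so the span is exactly 72 full weeks.
Each full week contributes 4 days from the set (Mon, Thu, Fri, Sat): 72 × 4 = 288.

288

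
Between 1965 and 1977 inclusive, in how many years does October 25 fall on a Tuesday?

Day of week of October 25 in each year:
1965: Mon, 1966: Tue ✓, 1967: Wed, 1968: Fri, 1969: Sat, 1970: Sun, 1971: Mon, 1972: Wed, 1973: Thu, 1974: Fri, 1975: Sat, 1976: Mon, 1977: Tue ✓
Tuesdays: 1966, 1977.

2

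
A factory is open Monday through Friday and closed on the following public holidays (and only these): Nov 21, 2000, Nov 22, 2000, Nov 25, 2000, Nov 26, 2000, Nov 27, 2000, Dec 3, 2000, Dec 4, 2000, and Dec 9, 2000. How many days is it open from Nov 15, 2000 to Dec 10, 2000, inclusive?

Nov 15, 2000 is a Wednesday.
That's 26 days from start to end, counting both.
26 = 7 × 3 + 5, so there are 3 full weeks plus 5 extra days.
Each full week contributes 5 weekdays (Mon–Fri): 3 × 5 = 15.
The 5 extra days are Wed, Thu, Fri, Sat, Sun — 3 of them qualify.
Total: 15 + 3 = 18.
Holidays: Nov 21, 2000 (Tue); Nov 22, 2000 (Wed); Nov 25, 2000 (Sat); Nov 26, 2000 (Sun); Nov 27, 2000 (Mon); Dec 3, 2000 (Sun); Dec 4, 2000 (Mon); Dec 9, 2000 (Sat).
4 of the 8 holidays fall on weekdays; the rest are weekends and were already excluded.
Business days: 18 − 4 = 14.

14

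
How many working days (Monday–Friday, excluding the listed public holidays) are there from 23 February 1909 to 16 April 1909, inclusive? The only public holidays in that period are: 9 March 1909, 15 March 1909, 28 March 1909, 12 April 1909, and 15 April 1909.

23 February 1909 is a Tuesday.
The range spans 53 days (inclusive of both endpoints).
53 = 7 × 7 + 4, so there are 7 full weeks plus 4 extra days.
Each full week contributes 5 weekdays (Mon–Fri): 7 × 5 = 35.
The 4 extra days are Tuesday, Wednesday, Thursday, Friday — 4 of them qualify.
Total: 35 + 4 = 39.
Holidays: 9 March 1909 (Tue); 15 March 1909 (Mon); 28 March 1909 (Sun); 12 April 1909 (Mon); 15 April 1909 (Thu).
4 of the 5 holidays fall on weekdays; the rest are weekends and were already excluded.
Business days: 39 − 4 = 35.

35 working days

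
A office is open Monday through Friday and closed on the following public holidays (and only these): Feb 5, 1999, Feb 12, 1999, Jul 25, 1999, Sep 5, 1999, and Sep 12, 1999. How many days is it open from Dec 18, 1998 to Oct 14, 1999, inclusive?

Dec 18, 1998 is a Friday.
From Dec 18, 1998 to Oct 14, 1999 is 301 days inclusive.
301 = 7 × 43, so the span is exactly 43 full weeks.
Each full week contributes 5 weekdays (Mon–Fri): 43 × 5 = 215.
Holidays: Feb 5, 1999 (Fri); Feb 12, 1999 (Fri); Jul 25, 1999 (Sun); Sep 5, 1999 (Sun); Sep 12, 1999 (Sun).
2 of the 5 holidays fall on weekdays; the rest are weekends and were already excluded.
Business days: 215 − 2 = 213.

213 business days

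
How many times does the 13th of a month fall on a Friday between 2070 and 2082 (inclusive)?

Friday-the-13ths by year:
2070: Jun
2071: Feb, Mar, Nov
2072: May
2073: Jan, Oct
2074: Apr, Jul
2075: Sep, Dec
2076: Mar, Nov
2077: Aug
2078: May
2079: Jan, Oct
2080: Sep, Dec
2081: Jun
2082: Feb, Mar, Nov

23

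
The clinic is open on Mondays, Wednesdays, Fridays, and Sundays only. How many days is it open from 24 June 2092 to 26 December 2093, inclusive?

24 June 2092 is a Tuesday.
That's 551 days from start to end, counting both.
551 = 7 × 78 + 5, so there are 78 full weeks plus 5 extra days.
Each full week contributes 4 days from the set (Mon, Wed, Fri, Sun): 78 × 4 = 312.
The 5 extra days are Tuesday, Wednesday, Thursday, Friday, Saturday — 2 of them qualify.
Total: 312 + 2 = 314.

314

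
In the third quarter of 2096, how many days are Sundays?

Jul 1, 2096 is a Sunday.
From Jul 1, 2096 to Sep 30, 2096 is 92 days inclusive.
92 = 7 × 13 + 1, so there are 13 full weeks plus 1 extra day.
Each full week contributes one Sunday: 13 so far.
The 1 extra day is Sunday — 1 of them qualifies.
Total: 13 + 1 = 14.

14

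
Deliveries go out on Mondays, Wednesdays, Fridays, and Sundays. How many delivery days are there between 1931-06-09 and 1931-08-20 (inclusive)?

41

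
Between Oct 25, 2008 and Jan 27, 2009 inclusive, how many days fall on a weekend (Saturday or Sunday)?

28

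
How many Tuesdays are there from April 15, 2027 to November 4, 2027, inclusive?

29 Tuesdays

April 15, 2027 is a Thursday.
That's 204 days from start to end, counting both.
204 = 7 × 29 + 1, so there are 29 full weeks plus 1 extra day.
Each full week contributes one Tuesday: 29 so far.
The 1 extra day is Thursday — none qualify.
Total: 29 + 0 = 29.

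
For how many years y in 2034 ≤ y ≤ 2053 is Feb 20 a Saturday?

Day of week of February 20 in each year:
2034: Mon, 2035: Tue, 2036: Wed, 2037: Fri, 2038: Sat ✓, 2039: Sun, 2040: Mon, 2041: Wed, 2042: Thu, 2043: Fri, 2044: Sat ✓, 2045: Mon, 2046: Tue, 2047: Wed, 2048: Thu, 2049: Sat ✓, 2050: Sun, 2051: Mon, 2052: Tue, 2053: Thu
Saturdays: 2038, 2044, 2049.

3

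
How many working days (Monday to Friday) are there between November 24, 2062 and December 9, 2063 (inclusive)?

November 24, 2062 is a Friday.
From November 24, 2062 to December 9, 2063 is 381 days inclusive.
381 = 7 × 54 + 3, so there are 54 full weeks plus 3 extra days.
Each full week contributes 5 weekdays (Mon–Fri): 54 × 5 = 270.
The 3 extra days are Friday, Saturday, Sunday — 1 of them qualifies.
Total: 270 + 1 = 271.

271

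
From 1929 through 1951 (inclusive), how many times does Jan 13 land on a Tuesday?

3

Day of week of January 13 in each year:
1929: Sun, 1930: Mon, 1931: Tue ✓, 1932: Wed, 1933: Fri, 1934: Sat, 1935: Sun, 1936: Mon, 1937: Wed, 1938: Thu, 1939: Fri, 1940: Sat, 1941: Mon, 1942: Tue ✓, 1943: Wed, 1944: Thu, 1945: Sat, 1946: Sun, 1947: Mon, 1948: Tue ✓, 1949: Thu, 1950: Fri, 1951: Sat
Tuesdays: 1931, 1942, 1948.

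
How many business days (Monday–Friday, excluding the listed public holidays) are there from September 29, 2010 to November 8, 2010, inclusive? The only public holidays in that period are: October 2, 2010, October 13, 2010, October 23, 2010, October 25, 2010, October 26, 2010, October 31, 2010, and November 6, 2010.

September 29, 2010 is a Wednesday.
That's 41 days from start to end, counting both.
41 = 7 × 5 + 6, so there are 5 full weeks plus 6 extra days.
Each full week contributes 5 weekdays (Mon–Fri): 5 × 5 = 25.
The 6 extra days are Wednesday, Thursday, Friday, Saturday, Sunday, Monday — 4 of them qualify.
Total: 25 + 4 = 29.
Holidays: October 2, 2010 (Sat); October 13, 2010 (Wed); October 23, 2010 (Sat); October 25, 2010 (Mon); October 26, 2010 (Tue); October 31, 2010 (Sun); November 6, 2010 (Sat).
3 of the 7 holidays fall on weekdays; the rest are weekends and were already excluded.
Business days: 29 − 3 = 26.

26 business days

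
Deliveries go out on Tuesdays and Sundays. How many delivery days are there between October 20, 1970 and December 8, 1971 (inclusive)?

119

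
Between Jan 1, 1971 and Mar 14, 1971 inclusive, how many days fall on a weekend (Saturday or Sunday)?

Jan 1, 1971 is a Friday.
The range spans 73 days (inclusive of both endpoints).
73 = 7 × 10 + 3, so there are 10 full weeks plus 3 extra days.
Each full week contributes 2 weekend days (Sat, Sun): 10 × 2 = 20.
The 3 extra days are Fri, Sat, Sun — 2 of them qualify.
Total: 20 + 2 = 22.

22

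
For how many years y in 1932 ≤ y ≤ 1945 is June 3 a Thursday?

Day of week of June 3 in each year:
1932: Fri, 1933: Sat, 1934: Sun, 1935: Mon, 1936: Wed, 1937: Thu ✓, 1938: Fri, 1939: Sat, 1940: Mon, 1941: Tue, 1942: Wed, 1943: Thu ✓, 1944: Sat, 1945: Sun
Thursdays: 1937, 1943.

2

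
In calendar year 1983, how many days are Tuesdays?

Jan 1, 1983 is a Saturday.
From Jan 1, 1983 to Dec 31, 1983 is 365 days inclusive.
365 = 7 × 52 + 1, so there are 52 full weeks plus 1 extra day.
Each full week contributes one Tuesday: 52 so far.
The 1 extra day is Sat — none qualify.
Total: 52 + 0 = 52.

52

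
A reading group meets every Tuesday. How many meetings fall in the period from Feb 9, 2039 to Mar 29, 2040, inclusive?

59 Tuesdays

Feb 9, 2039 is a Wednesday.
The range spans 415 days (inclusive of both endpoints).
415 = 7 × 59 + 2, so there are 59 full weeks plus 2 extra days.
Each full week contributes one Tuesday: 59 so far.
The 2 extra days are Wed, Thu — none qualify.
Total: 59 + 0 = 59.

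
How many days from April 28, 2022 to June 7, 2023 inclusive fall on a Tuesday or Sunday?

116

April 28, 2022 is a Thursday.
From April 28, 2022 to June 7, 2023 is 406 days inclusive.
406 = 7 × 58, so the span is exactly 58 full weeks.
Each full week contributes 2 days from the set (Tue, Sun): 58 × 2 = 116.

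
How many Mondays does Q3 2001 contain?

13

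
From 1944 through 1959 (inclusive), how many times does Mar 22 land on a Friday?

2

Day of week of March 22 in each year:
1944: Wed, 1945: Thu, 1946: Fri ✓, 1947: Sat, 1948: Mon, 1949: Tue, 1950: Wed, 1951: Thu, 1952: Sat, 1953: Sun, 1954: Mon, 1955: Tue, 1956: Thu, 1957: Fri ✓, 1958: Sat, 1959: Sun
Fridays: 1946, 1957.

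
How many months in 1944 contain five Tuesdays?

4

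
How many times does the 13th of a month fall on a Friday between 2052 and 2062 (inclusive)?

Friday-the-13ths by year:
2052: Sep, Dec
2053: Jun
2054: Feb, Mar, Nov
2055: Aug
2056: Oct
2057: Apr, Jul
2058: Sep, Dec
2059: Jun
2060: Feb, Aug
2061: May
2062: Jan, Oct

18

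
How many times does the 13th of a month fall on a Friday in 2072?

1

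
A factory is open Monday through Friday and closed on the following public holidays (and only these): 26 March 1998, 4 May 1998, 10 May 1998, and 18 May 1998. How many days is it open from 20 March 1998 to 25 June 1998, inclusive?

20 March 1998 is a Friday.
The range spans 98 days (inclusive of both endpoints).
98 = 7 × 14, so the span is exactly 14 full weeks.
Each full week contributes 5 weekdays (Mon–Fri): 14 × 5 = 70.
Total: 70.
Holidays: 26 March 1998 (Thu); 4 May 1998 (Mon); 10 May 1998 (Sun); 18 May 1998 (Mon).
3 of the 4 holidays fall on weekdays; the rest are weekends and were already excluded.
Business days: 70 − 3 = 67.

67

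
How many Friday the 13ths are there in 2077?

The 13th falls on a Friday when the month's 13th has weekday Fri.
Jan 13 is Wed; Feb 13 is Sat; Mar 13 is Sat; Apr 13 is Tue; May 13 is Thu; Jun 13 is Sun; Jul 13 is Tue; Aug 13 is Fri ✓; Sep 13 is Mon; Oct 13 is Wed; Nov 13 is Sat; Dec 13 is Mon.
Friday the 13ths: Aug.

1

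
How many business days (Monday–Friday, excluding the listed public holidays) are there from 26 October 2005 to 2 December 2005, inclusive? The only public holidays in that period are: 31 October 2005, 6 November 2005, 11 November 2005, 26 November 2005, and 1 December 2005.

25

26 October 2005 is a Wednesday.
The range spans 38 days (inclusive of both endpoints).
38 = 7 × 5 + 3, so there are 5 full weeks plus 3 extra days.
Each full week contributes 5 weekdays (Mon–Fri): 5 × 5 = 25.
The 3 extra days are Wed, Thu, Fri — 3 of them qualify.
Total: 25 + 3 = 28.
Holidays: 31 October 2005 (Mon); 6 November 2005 (Sun); 11 November 2005 (Fri); 26 November 2005 (Sat); 1 December 2005 (Thu).
3 of the 5 holidays fall on weekdays; the rest are weekends and were already excluded.
Business days: 28 − 3 = 25.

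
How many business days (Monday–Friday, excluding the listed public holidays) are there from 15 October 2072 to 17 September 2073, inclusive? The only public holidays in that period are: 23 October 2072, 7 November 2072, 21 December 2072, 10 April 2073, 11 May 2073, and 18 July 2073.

235

15 October 2072 is a Saturday.
The range spans 338 days (inclusive of both endpoints).
338 = 7 × 48 + 2, so there are 48 full weeks plus 2 extra days.
Each full week contributes 5 weekdays (Mon–Fri): 48 × 5 = 240.
The 2 extra days are Saturday, Sunday — none qualify.
Total: 240 + 0 = 240.
Holidays: 23 October 2072 (Sun); 7 November 2072 (Mon); 21 December 2072 (Wed); 10 April 2073 (Mon); 11 May 2073 (Thu); 18 July 2073 (Tue).
5 of the 6 holidays fall on weekdays; the rest are weekends and were already excluded.
Business days: 240 − 5 = 235.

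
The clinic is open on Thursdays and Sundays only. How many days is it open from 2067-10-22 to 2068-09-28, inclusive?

98

2067-10-22 is a Saturday.
From 2067-10-22 to 2068-09-28 is 343 days inclusive.
343 = 7 × 49, so the span is exactly 49 full weeks.
Each full week contributes 2 days from the set (Thu, Sun): 49 × 2 = 98.
Total: 98.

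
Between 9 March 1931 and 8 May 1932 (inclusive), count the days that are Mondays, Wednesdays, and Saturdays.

9 March 1931 is a Monday.
That's 427 days from start to end, counting both.
427 = 7 × 61, so the span is exactly 61 full weeks.
Each full week contributes 3 days from the set (Mon, Wed, Sat): 61 × 3 = 183.
Total: 183.

183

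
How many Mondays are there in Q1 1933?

January 1, 1933 is a Sunday.
From January 1, 1933 to March 31, 1933 is 90 days inclusive.
90 = 7 × 12 + 6, so there are 12 full weeks plus 6 extra days.
Each full week contributes one Monday: 12 so far.
The 6 extra days are Sun, Mon, Tue, Wed, Thu, Fri — 1 of them qualifies.
Total: 12 + 1 = 13.

13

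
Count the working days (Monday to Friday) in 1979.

1979-01-01 is a Monday.
The range spans 365 days (inclusive of both endpoints).
365 = 7 × 52 + 1, so there are 52 full weeks plus 1 extra day.
Each full week contributes 5 weekdays (Mon–Fri): 52 × 5 = 260.
The 1 extra day is Monday — 1 of them qualifies.
Total: 260 + 1 = 261.

261 weekdays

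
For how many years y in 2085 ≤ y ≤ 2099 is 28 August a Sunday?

Day of week of August 28 in each year:
2085: Tue, 2086: Wed, 2087: Thu, 2088: Sat, 2089: Sun ✓, 2090: Mon, 2091: Tue, 2092: Thu, 2093: Fri, 2094: Sat, 2095: Sun ✓, 2096: Tue, 2097: Wed, 2098: Thu, 2099: Fri
Sundays: 2089, 2095.

2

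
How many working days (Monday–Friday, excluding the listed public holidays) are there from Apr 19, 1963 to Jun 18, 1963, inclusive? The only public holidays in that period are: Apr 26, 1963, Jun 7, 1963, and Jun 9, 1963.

Apr 19, 1963 is a Friday.
That's 61 days from start to end, counting both.
61 = 7 × 8 + 5, so there are 8 full weeks plus 5 extra days.
Each full week contributes 5 weekdays (Mon–Fri): 8 × 5 = 40.
The 5 extra days are Fri, Sat, Sun, Mon, Tue — 3 of them qualify.
Total: 40 + 3 = 43.
Holidays: Apr 26, 1963 (Fri); Jun 7, 1963 (Fri); Jun 9, 1963 (Sun).
2 of the 3 holidays fall on weekdays; the rest are weekends and were already excluded.
Business days: 43 − 2 = 41.

41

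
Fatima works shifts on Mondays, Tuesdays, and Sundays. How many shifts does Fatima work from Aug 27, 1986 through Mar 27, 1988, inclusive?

247

Aug 27, 1986 is a Wednesday.
From Aug 27, 1986 to Mar 27, 1988 is 579 days inclusive.
579 = 7 × 82 + 5, so there are 82 full weeks plus 5 extra days.
Each full week contributes 3 days from the set (Mon, Tue, Sun): 82 × 3 = 246.
The 5 extra days are Wednesday, Thursday, Friday, Saturday, Sunday — 1 of them qualifies.
Total: 246 + 1 = 247.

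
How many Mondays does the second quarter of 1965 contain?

13

April 1, 1965 is a Thursday.
From April 1, 1965 to June 30, 1965 is 91 days inclusive.
91 = 7 × 13, so the span is exactly 13 full weeks.
Each full week contributes one Monday: 13 so far.
Total: 13.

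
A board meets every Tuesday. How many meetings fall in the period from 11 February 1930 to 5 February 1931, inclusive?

11 February 1930 is a Tuesday.
That's 360 days from start to end, counting both.
360 = 7 × 51 + 3, so there are 51 full weeks plus 3 extra days.
Each full week contributes one Tuesday: 51 so far.
The 3 extra days are Tuesday, Wednesday, Thursday — 1 of them qualifies.
Total: 51 + 1 = 52.

52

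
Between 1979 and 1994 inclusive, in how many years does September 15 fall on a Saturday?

3

Day of week of September 15 in each year:
1979: Sat ✓, 1980: Mon, 1981: Tue, 1982: Wed, 1983: Thu, 1984: Sat ✓, 1985: Sun, 1986: Mon, 1987: Tue, 1988: Thu, 1989: Fri, 1990: Sat ✓, 1991: Sun, 1992: Tue, 1993: Wed, 1994: Thu
Saturdays: 1979, 1984, 1990.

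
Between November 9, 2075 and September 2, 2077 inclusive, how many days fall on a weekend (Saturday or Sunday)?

November 9, 2075 is a Saturday.
The range spans 664 days (inclusive of both endpoints).
664 = 7 × 94 + 6, so there are 94 full weeks plus 6 extra days.
Each full week contributes 2 weekend days (Sat, Sun): 94 × 2 = 188.
The 6 extra days are Saturday, Sunday, Monday, Tuesday, Wednesday, Thursday — 2 of them qualify.
Total: 188 + 2 = 190.

190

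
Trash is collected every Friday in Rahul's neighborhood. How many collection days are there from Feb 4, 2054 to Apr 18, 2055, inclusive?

63 Fridays

Feb 4, 2054 is a Wednesday.
That's 439 days from start to end, counting both.
439 = 7 × 62 + 5, so there are 62 full weeks plus 5 extra days.
Each full week contributes one Friday: 62 so far.
The 5 extra days are Wed, Thu, Fri, Sat, Sun — 1 of them qualifies.
Total: 62 + 1 = 63.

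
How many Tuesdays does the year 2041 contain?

2041-01-01 is a Tuesday.
The range spans 365 days (inclusive of both endpoints).
365 = 7 × 52 + 1, so there are 52 full weeks plus 1 extra day.
Each full week contributes one Tuesday: 52 so far.
The 1 extra day is Tue — 1 of them qualifies.
Total: 52 + 1 = 53.

53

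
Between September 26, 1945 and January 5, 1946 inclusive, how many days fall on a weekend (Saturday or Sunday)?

September 26, 1945 is a Wednesday.
From September 26, 1945 to January 5, 1946 is 102 days inclusive.
102 = 7 × 14 + 4, so there are 14 full weeks plus 4 extra days.
Each full week contributes 2 weekend days (Sat, Sun): 14 × 2 = 28.
The 4 extra days are Wed, Thu, Fri, Sat — 1 of them qualifies.
Total: 28 + 1 = 29.

29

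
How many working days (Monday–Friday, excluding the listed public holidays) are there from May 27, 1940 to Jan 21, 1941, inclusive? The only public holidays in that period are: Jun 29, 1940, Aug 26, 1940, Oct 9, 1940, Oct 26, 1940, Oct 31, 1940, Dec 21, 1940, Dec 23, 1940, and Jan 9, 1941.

May 27, 1940 is a Monday.
From May 27, 1940 to Jan 21, 1941 is 240 days inclusive.
240 = 7 × 34 + 2, so there are 34 full weeks plus 2 extra days.
Each full week contributes 5 weekdays (Mon–Fri): 34 × 5 = 170.
The 2 extra days are Mon, Tue — 2 of them qualify.
Total: 170 + 2 = 172.
Holidays: Jun 29, 1940 (Sat); Aug 26, 1940 (Mon); Oct 9, 1940 (Wed); Oct 26, 1940 (Sat); Oct 31, 1940 (Thu); Dec 21, 1940 (Sat); Dec 23, 1940 (Mon); Jan 9, 1941 (Thu).
5 of the 8 holidays fall on weekdays; the rest are weekends and were already excluded.
Business days: 172 − 5 = 167.

167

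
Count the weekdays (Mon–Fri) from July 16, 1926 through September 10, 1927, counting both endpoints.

301 weekdays

July 16, 1926 is a Friday.
The range spans 422 days (inclusive of both endpoints).
422 = 7 × 60 + 2, so there are 60 full weeks plus 2 extra days.
Each full week contributes 5 weekdays (Mon–Fri): 60 × 5 = 300.
The 2 extra days are Fri, Sat — 1 of them qualifies.
Total: 300 + 1 = 301.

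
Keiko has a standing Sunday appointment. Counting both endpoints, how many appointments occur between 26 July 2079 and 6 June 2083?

26 July 2079 is a Wednesday.
That's 1412 days from start to end, counting both.
1412 = 7 × 201 + 5, so there are 201 full weeks plus 5 extra days.
Each full week contributes one Sunday: 201 so far.
The 5 extra days are Wed, Thu, Fri, Sat, Sun — 1 of them qualifies.
Total: 201 + 1 = 202.

202 Sundays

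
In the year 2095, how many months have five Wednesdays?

A month has five Wednesdays exactly when Wednesday falls within its first (length − 28) days.
Jan: 31 days, starts Sat → 5 of Sat, Sun, Mon
Feb: 28 days, starts Tue → 5 of (none)
Mar: 31 days, starts Tue → 5 of Tue, Wed, Thu ✓
Apr: 30 days, starts Fri → 5 of Fri, Sat
May: 31 days, starts Sun → 5 of Sun, Mon, Tue
Jun: 30 days, starts Wed → 5 of Wed, Thu ✓
Jul: 31 days, starts Fri → 5 of Fri, Sat, Sun
Aug: 31 days, starts Mon → 5 of Mon, Tue, Wed ✓
Sep: 30 days, starts Thu → 5 of Thu, Fri
Oct: 31 days, starts Sat → 5 of Sat, Sun, Mon
Nov: 30 days, starts Tue → 5 of Tue, Wed ✓
Dec: 31 days, starts Thu → 5 of Thu, Fri, Sat
Months with five Wednesdays: Mar, Jun, Aug, Nov.

4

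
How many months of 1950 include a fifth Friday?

A month has five Fridays exactly when Friday falls within its first (length − 28) days.
Jan: 31 days, starts Sun → 5 of Sun, Mon, Tue
Feb: 28 days, starts Wed → 5 of (none)
Mar: 31 days, starts Wed → 5 of Wed, Thu, Fri ✓
Apr: 30 days, starts Sat → 5 of Sat, Sun
May: 31 days, starts Mon → 5 of Mon, Tue, Wed
Jun: 30 days, starts Thu → 5 of Thu, Fri ✓
Jul: 31 days, starts Sat → 5 of Sat, Sun, Mon
Aug: 31 days, starts Tue → 5 of Tue, Wed, Thu
Sep: 30 days, starts Fri → 5 of Fri, Sat ✓
Oct: 31 days, starts Sun → 5 of Sun, Mon, Tue
Nov: 30 days, starts Wed → 5 of Wed, Thu
Dec: 31 days, starts Fri → 5 of Fri, Sat, Sun ✓
Months with five Fridays: Mar, Jun, Sep, Dec.

4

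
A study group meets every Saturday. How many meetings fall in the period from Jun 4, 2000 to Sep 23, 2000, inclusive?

Jun 4, 2000 is a Sunday.
From Jun 4, 2000 to Sep 23, 2000 is 112 days inclusive.
112 = 7 × 16, so the span is exactly 16 full weeks.
Each full week contributes one Saturday: 16 so far.
Total: 16.

16 Saturdays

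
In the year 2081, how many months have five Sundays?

A month has five Sundays exactly when Sunday falls within its first (length − 28) days.
Jan: 31 days, starts Wed → 5 of Wed, Thu, Fri
Feb: 28 days, starts Sat → 5 of (none)
Mar: 31 days, starts Sat → 5 of Sat, Sun, Mon ✓
Apr: 30 days, starts Tue → 5 of Tue, Wed
May: 31 days, starts Thu → 5 of Thu, Fri, Sat
Jun: 30 days, starts Sun → 5 of Sun, Mon ✓
Jul: 31 days, starts Tue → 5 of Tue, Wed, Thu
Aug: 31 days, starts Fri → 5 of Fri, Sat, Sun ✓
Sep: 30 days, starts Mon → 5 of Mon, Tue
Oct: 31 days, starts Wed → 5 of Wed, Thu, Fri
Nov: 30 days, starts Sat → 5 of Sat, Sun ✓
Dec: 31 days, starts Mon → 5 of Mon, Tue, Wed
Months with five Sundays: Mar, Jun, Aug, Nov.

4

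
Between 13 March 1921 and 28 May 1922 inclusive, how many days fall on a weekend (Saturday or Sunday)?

13 March 1921 is a Sunday.
That's 442 days from start to end, counting both.
442 = 7 × 63 + 1, so there are 63 full weeks plus 1 extra day.
Each full week contributes 2 weekend days (Sat, Sun): 63 × 2 = 126.
The 1 extra day is Sun — 1 of them qualifies.
Total: 126 + 1 = 127.

127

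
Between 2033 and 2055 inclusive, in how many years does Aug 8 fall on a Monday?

Day of week of August 8 in each year:
2033: Mon ✓, 2034: Tue, 2035: Wed, 2036: Fri, 2037: Sat, 2038: Sun, 2039: Mon ✓, 2040: Wed, 2041: Thu, 2042: Fri, 2043: Sat, 2044: Mon ✓, 2045: Tue, 2046: Wed, 2047: Thu, 2048: Sat, 2049: Sun, 2050: Mon ✓, 2051: Tue, 2052: Thu, 2053: Fri, 2054: Sat, 2055: Sun
Mondays: 2033, 2039, 2044, 2050.

4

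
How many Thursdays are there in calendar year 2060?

53

Jan 1, 2060 is a Thursday.
From Jan 1, 2060 to Dec 31, 2060 is 366 days inclusive.
366 = 7 × 52 + 2, so there are 52 full weeks plus 2 extra days.
Each full week contributes one Thursday: 52 so far.
The 2 extra days are Thu, Fri — 1 of them qualifies.
Total: 52 + 1 = 53.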